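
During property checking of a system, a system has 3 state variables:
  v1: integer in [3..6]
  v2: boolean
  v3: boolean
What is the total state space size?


State space = product of domain sizes of all variables.
Domain sizes:
  v1 (integer in [3..6]): 4
  v2 (boolean): 2
  v3 (boolean): 2
Product = 4 * 2 * 2 = 16

16


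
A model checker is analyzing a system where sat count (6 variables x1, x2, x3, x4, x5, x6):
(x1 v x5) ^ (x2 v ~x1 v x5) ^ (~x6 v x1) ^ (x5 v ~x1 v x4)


CNF with 4 clauses over 6 vars (64 assignments).
An assignment satisfies CNF iff every clause has >=1 true literal.
Check each row (bits = x1,x2,x3,x4,x5,x6; clause T/F shown):
  row 0 [000000]: clauses=FTTT -> 0
  row 1 [000001]: clauses=FTFT -> 0
  row 2 [000010]: clauses=TTTT -> 1
  row 3 [000011]: clauses=TTFT -> 0
  row 4 [000100]: clauses=FTTT -> 0
  (every remaining row is evaluated the same way; all 64 results are listed next)
Full result column, 8 rows per line (x1,x2,x3 fixed per line; x4,x5,x6 runs 000..111 left to right):
  rows 0-7 [x1,x2,x3=000]: 00100010  (ones: 2)
  rows 8-15 [x1,x2,x3=001]: 00100010  (ones: 2)
  rows 16-23 [x1,x2,x3=010]: 00100010  (ones: 2)
  rows 24-31 [x1,x2,x3=011]: 00100010  (ones: 2)
  rows 32-39 [x1,x2,x3=100]: 00110011  (ones: 4)
  rows 40-47 [x1,x2,x3=101]: 00110011  (ones: 4)
  rows 48-55 [x1,x2,x3=110]: 00111111  (ones: 6)
  rows 56-63 [x1,x2,x3=111]: 00111111  (ones: 6)
Satisfying assignments = 2+2+2+2+4+4+6+6 = 28

28


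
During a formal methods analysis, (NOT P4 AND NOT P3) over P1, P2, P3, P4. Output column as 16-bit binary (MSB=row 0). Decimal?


Formula: (NOT P4 AND NOT P3) over P1, P2, P3, P4 (16 rows)
Evaluate each row (bits = P1,P2,P3,P4, MSB first):
  row 0 [0000]: (NOT 0 AND NOT 0) -> 1
  row 1 [0001]: (NOT 1 AND NOT 0) -> 0
  row 2 [0010]: (NOT 0 AND NOT 1) -> 0
  row 3 [0011]: (NOT 1 AND NOT 1) -> 0
  row 4 [0100]: (NOT 0 AND NOT 0) -> 1
  row 5 [0101]: (NOT 1 AND NOT 0) -> 0
  row 6 [0110]: (NOT 0 AND NOT 1) -> 0
  row 7 [0111]: (NOT 1 AND NOT 1) -> 0
  row 8 [1000]: (NOT 0 AND NOT 0) -> 1
  row 9 [1001]: (NOT 1 AND NOT 0) -> 0
  row 10 [1010]: (NOT 0 AND NOT 1) -> 0
  row 11 [1011]: (NOT 1 AND NOT 1) -> 0
  row 12 [1100]: (NOT 0 AND NOT 0) -> 1
  row 13 [1101]: (NOT 1 AND NOT 0) -> 0
  row 14 [1110]: (NOT 0 AND NOT 1) -> 0
  row 15 [1111]: (NOT 1 AND NOT 1) -> 0
Full result column, 4 rows per line (P1,P2 fixed per line; P3,P4 runs 00..11 left to right):
  rows 0-3 [P1,P2=00]: 1000  = hex 8
  rows 4-7 [P1,P2=01]: 1000  = hex 8
  rows 8-11 [P1,P2=10]: 1000  = hex 8
  rows 12-15 [P1,P2=11]: 1000  = hex 8
Output column (row 0 .. row 15) = 1000100010001000
Output column grouped in 4s = 1000 1000 1000 1000 = 0x8888
Convert to decimal digit by digit (value = value*16 + digit):
  8 -> 8
  8*16 + 8 = 136
  136*16 + 8 = 2184
  2184*16 + 8 = 34952
Decimal = 34952

34952


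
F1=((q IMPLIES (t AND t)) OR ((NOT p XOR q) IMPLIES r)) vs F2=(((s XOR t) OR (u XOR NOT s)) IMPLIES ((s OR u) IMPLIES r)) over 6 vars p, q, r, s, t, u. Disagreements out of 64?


F1 = ((q IMPLIES (t AND t)) OR ((NOT p XOR q) IMPLIES r))
F2 = (((s XOR t) OR (u XOR NOT s)) IMPLIES ((s OR u) IMPLIES r))
Evaluate both on each of 64 rows (bits = p,q,r,s,t,u):
  row 0 [000000]: F1=1 F2=1 -> 0
  row 1 [000001]: F1=1 F2=1 -> 0
  row 2 [000010]: F1=1 F2=1 -> 0
  row 3 [000011]: F1=1 F2=0 (differ) -> 1
  row 4 [000100]: F1=1 F2=0 (differ) -> 1
  (every remaining row is evaluated the same way; all 64 results are listed next)
Full result column, 8 rows per line (p,q,r fixed per line; s,t,u runs 000..111 left to right):
  rows 0-7 [p,q,r=000]: 00011101  (ones: 4)
  rows 8-15 [p,q,r=001]: 00000000  (ones: 0)
  rows 16-23 [p,q,r=010]: 00011101  (ones: 4)
  rows 24-31 [p,q,r=011]: 00000000  (ones: 0)
  rows 32-39 [p,q,r=100]: 00011101  (ones: 4)
  rows 40-47 [p,q,r=101]: 00000000  (ones: 0)
  rows 48-55 [p,q,r=110]: 11010001  (ones: 4)
  rows 56-63 [p,q,r=111]: 00000000  (ones: 0)
Disagreements = 4+0+4+0+4+0+4+0 = 16

16


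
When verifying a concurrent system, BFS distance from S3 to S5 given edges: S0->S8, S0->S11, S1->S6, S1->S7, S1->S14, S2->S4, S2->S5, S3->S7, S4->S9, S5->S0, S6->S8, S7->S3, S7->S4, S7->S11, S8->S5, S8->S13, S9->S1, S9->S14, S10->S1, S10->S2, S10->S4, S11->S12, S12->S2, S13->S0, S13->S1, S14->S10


BFS layer-by-layer from S3:
  dist 0: {S3}
  dist 1: {S7}
  dist 2: {S4, S11}
  dist 3: {S9, S12}
  dist 4: {S1, S2, S14}
  dist 5: {S5, S6, S10}
  -> S5 reached at distance 5
Shortest path length = 5

5


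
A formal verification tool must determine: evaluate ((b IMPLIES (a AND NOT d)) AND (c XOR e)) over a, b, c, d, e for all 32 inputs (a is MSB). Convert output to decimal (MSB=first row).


Formula: ((b IMPLIES (a AND NOT d)) AND (c XOR e)) over a, b, c, d, e (32 rows)
Evaluate each row (bits = a,b,c,d,e, MSB first):
  row 0 [00000]: ((0 IMPLIES (0 AND NOT 0)) AND (0 XOR 0)) -> 0
  row 1 [00001]: ((0 IMPLIES (0 AND NOT 0)) AND (0 XOR 1)) -> 1
  row 2 [00010]: ((0 IMPLIES (0 AND NOT 1)) AND (0 XOR 0)) -> 0
  row 3 [00011]: ((0 IMPLIES (0 AND NOT 1)) AND (0 XOR 1)) -> 1
  row 4 [00100]: ((0 IMPLIES (0 AND NOT 0)) AND (1 XOR 0)) -> 1
  row 5 [00101]: ((0 IMPLIES (0 AND NOT 0)) AND (1 XOR 1)) -> 0
  row 6 [00110]: ((0 IMPLIES (0 AND NOT 1)) AND (1 XOR 0)) -> 1
  row 7 [00111]: ((0 IMPLIES (0 AND NOT 1)) AND (1 XOR 1)) -> 0
  row 8 [01000]: ((1 IMPLIES (0 AND NOT 0)) AND (0 XOR 0)) -> 0
  row 9 [01001]: ((1 IMPLIES (0 AND NOT 0)) AND (0 XOR 1)) -> 0
  row 10 [01010]: ((1 IMPLIES (0 AND NOT 1)) AND (0 XOR 0)) -> 0
  row 11 [01011]: ((1 IMPLIES (0 AND NOT 1)) AND (0 XOR 1)) -> 0
  row 12 [01100]: ((1 IMPLIES (0 AND NOT 0)) AND (1 XOR 0)) -> 0
  row 13 [01101]: ((1 IMPLIES (0 AND NOT 0)) AND (1 XOR 1)) -> 0
  row 14 [01110]: ((1 IMPLIES (0 AND NOT 1)) AND (1 XOR 0)) -> 0
  row 15 [01111]: ((1 IMPLIES (0 AND NOT 1)) AND (1 XOR 1)) -> 0
  row 16 [10000]: ((0 IMPLIES (1 AND NOT 0)) AND (0 XOR 0)) -> 0
  row 17 [10001]: ((0 IMPLIES (1 AND NOT 0)) AND (0 XOR 1)) -> 1
  row 18 [10010]: ((0 IMPLIES (1 AND NOT 1)) AND (0 XOR 0)) -> 0
  row 19 [10011]: ((0 IMPLIES (1 AND NOT 1)) AND (0 XOR 1)) -> 1
  row 20 [10100]: ((0 IMPLIES (1 AND NOT 0)) AND (1 XOR 0)) -> 1
  row 21 [10101]: ((0 IMPLIES (1 AND NOT 0)) AND (1 XOR 1)) -> 0
  row 22 [10110]: ((0 IMPLIES (1 AND NOT 1)) AND (1 XOR 0)) -> 1
  row 23 [10111]: ((0 IMPLIES (1 AND NOT 1)) AND (1 XOR 1)) -> 0
  row 24 [11000]: ((1 IMPLIES (1 AND NOT 0)) AND (0 XOR 0)) -> 0
  row 25 [11001]: ((1 IMPLIES (1 AND NOT 0)) AND (0 XOR 1)) -> 1
  row 26 [11010]: ((1 IMPLIES (1 AND NOT 1)) AND (0 XOR 0)) -> 0
  row 27 [11011]: ((1 IMPLIES (1 AND NOT 1)) AND (0 XOR 1)) -> 0
  row 28 [11100]: ((1 IMPLIES (1 AND NOT 0)) AND (1 XOR 0)) -> 1
  row 29 [11101]: ((1 IMPLIES (1 AND NOT 0)) AND (1 XOR 1)) -> 0
  row 30 [11110]: ((1 IMPLIES (1 AND NOT 1)) AND (1 XOR 0)) -> 0
  row 31 [11111]: ((1 IMPLIES (1 AND NOT 1)) AND (1 XOR 1)) -> 0
Full result column, 4 rows per line (a,b,c fixed per line; d,e runs 00..11 left to right):
  rows 0-3 [a,b,c=000]: 0101  = hex 5
  rows 4-7 [a,b,c=001]: 1010  = hex A
  rows 8-11 [a,b,c=010]: 0000  = hex 0
  rows 12-15 [a,b,c=011]: 0000  = hex 0
  rows 16-19 [a,b,c=100]: 0101  = hex 5
  rows 20-23 [a,b,c=101]: 1010  = hex A
  rows 24-27 [a,b,c=110]: 0100  = hex 4
  rows 28-31 [a,b,c=111]: 1000  = hex 8
Output column (row 0 .. row 31) = 01011010000000000101101001001000
Output column grouped in 4s = 0101 1010 0000 0000 0101 1010 0100 1000 = 0x5A005A48
Convert to decimal digit by digit (value = value*16 + digit):
  5 -> 5
  5*16 + 10 (A) = 90
  90*16 + 0 = 1440
  1440*16 + 0 = 23040
  23040*16 + 5 = 368645
  368645*16 + 10 (A) = 5898330
  5898330*16 + 4 = 94373284
  94373284*16 + 8 = 1509972552
Decimal = 1509972552

1509972552


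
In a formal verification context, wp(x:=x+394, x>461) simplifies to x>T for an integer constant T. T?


Formula: wp(x:=E, P) = P[E/x] (substitute E for x in postcondition)
Step 1: Postcondition: x>461
Step 2: Substitute x+394 for x: x+394>461
Step 3: Solve for x: x > 461-394 = 67

67


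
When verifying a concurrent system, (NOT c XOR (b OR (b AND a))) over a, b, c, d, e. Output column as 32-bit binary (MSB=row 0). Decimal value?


Formula: (NOT c XOR (b OR (b AND a))) over a, b, c, d, e (32 rows)
Evaluate each row (bits = a,b,c,d,e, MSB first):
  row 0 [00000]: (NOT 0 XOR (0 OR (0 AND 0))) -> 1
  row 1 [00001]: (NOT 0 XOR (0 OR (0 AND 0))) -> 1
  row 2 [00010]: (NOT 0 XOR (0 OR (0 AND 0))) -> 1
  row 3 [00011]: (NOT 0 XOR (0 OR (0 AND 0))) -> 1
  row 4 [00100]: (NOT 1 XOR (0 OR (0 AND 0))) -> 0
  row 5 [00101]: (NOT 1 XOR (0 OR (0 AND 0))) -> 0
  row 6 [00110]: (NOT 1 XOR (0 OR (0 AND 0))) -> 0
  row 7 [00111]: (NOT 1 XOR (0 OR (0 AND 0))) -> 0
  row 8 [01000]: (NOT 0 XOR (1 OR (1 AND 0))) -> 0
  row 9 [01001]: (NOT 0 XOR (1 OR (1 AND 0))) -> 0
  row 10 [01010]: (NOT 0 XOR (1 OR (1 AND 0))) -> 0
  row 11 [01011]: (NOT 0 XOR (1 OR (1 AND 0))) -> 0
  row 12 [01100]: (NOT 1 XOR (1 OR (1 AND 0))) -> 1
  row 13 [01101]: (NOT 1 XOR (1 OR (1 AND 0))) -> 1
  row 14 [01110]: (NOT 1 XOR (1 OR (1 AND 0))) -> 1
  row 15 [01111]: (NOT 1 XOR (1 OR (1 AND 0))) -> 1
  row 16 [10000]: (NOT 0 XOR (0 OR (0 AND 1))) -> 1
  row 17 [10001]: (NOT 0 XOR (0 OR (0 AND 1))) -> 1
  row 18 [10010]: (NOT 0 XOR (0 OR (0 AND 1))) -> 1
  row 19 [10011]: (NOT 0 XOR (0 OR (0 AND 1))) -> 1
  row 20 [10100]: (NOT 1 XOR (0 OR (0 AND 1))) -> 0
  row 21 [10101]: (NOT 1 XOR (0 OR (0 AND 1))) -> 0
  row 22 [10110]: (NOT 1 XOR (0 OR (0 AND 1))) -> 0
  row 23 [10111]: (NOT 1 XOR (0 OR (0 AND 1))) -> 0
  row 24 [11000]: (NOT 0 XOR (1 OR (1 AND 1))) -> 0
  row 25 [11001]: (NOT 0 XOR (1 OR (1 AND 1))) -> 0
  row 26 [11010]: (NOT 0 XOR (1 OR (1 AND 1))) -> 0
  row 27 [11011]: (NOT 0 XOR (1 OR (1 AND 1))) -> 0
  row 28 [11100]: (NOT 1 XOR (1 OR (1 AND 1))) -> 1
  row 29 [11101]: (NOT 1 XOR (1 OR (1 AND 1))) -> 1
  row 30 [11110]: (NOT 1 XOR (1 OR (1 AND 1))) -> 1
  row 31 [11111]: (NOT 1 XOR (1 OR (1 AND 1))) -> 1
Full result column, 4 rows per line (a,b,c fixed per line; d,e runs 00..11 left to right):
  rows 0-3 [a,b,c=000]: 1111  = hex F
  rows 4-7 [a,b,c=001]: 0000  = hex 0
  rows 8-11 [a,b,c=010]: 0000  = hex 0
  rows 12-15 [a,b,c=011]: 1111  = hex F
  rows 16-19 [a,b,c=100]: 1111  = hex F
  rows 20-23 [a,b,c=101]: 0000  = hex 0
  rows 24-27 [a,b,c=110]: 0000  = hex 0
  rows 28-31 [a,b,c=111]: 1111  = hex F
Output column (row 0 .. row 31) = 11110000000011111111000000001111
Output column grouped in 4s = 1111 0000 0000 1111 1111 0000 0000 1111 = 0xF00FF00F
Convert to decimal digit by digit (value = value*16 + digit):
  F -> 15
  15*16 + 0 = 240
  240*16 + 0 = 3840
  3840*16 + 15 (F) = 61455
  61455*16 + 15 (F) = 983295
  983295*16 + 0 = 15732720
  15732720*16 + 0 = 251723520
  251723520*16 + 15 (F) = 4027576335
Decimal = 4027576335

4027576335


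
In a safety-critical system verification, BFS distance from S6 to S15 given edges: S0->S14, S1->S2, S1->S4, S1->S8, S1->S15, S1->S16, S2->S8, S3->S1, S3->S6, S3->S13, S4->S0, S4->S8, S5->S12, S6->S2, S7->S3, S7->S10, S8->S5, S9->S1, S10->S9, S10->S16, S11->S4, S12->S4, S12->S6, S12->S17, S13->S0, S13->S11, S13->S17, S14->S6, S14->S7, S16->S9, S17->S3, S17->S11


BFS layer-by-layer from S6:
  dist 0: {S6}
  dist 1: {S2}
  dist 2: {S8}
  dist 3: {S5}
  dist 4: {S12}
  dist 5: {S4, S17}
  dist 6: {S0, S3, S11}
  dist 7: {S1, S13, S14}
  dist 8: {S7, S15, S16}
  -> S15 reached at distance 8
Shortest path length = 8

8


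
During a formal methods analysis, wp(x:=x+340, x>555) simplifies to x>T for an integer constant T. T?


Formula: wp(x:=E, P) = P[E/x] (substitute E for x in postcondition)
Step 1: Postcondition: x>555
Step 2: Substitute x+340 for x: x+340>555
Step 3: Solve for x: x > 555-340 = 215

215


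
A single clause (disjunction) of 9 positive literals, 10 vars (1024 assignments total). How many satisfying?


Step 1: Total=2^10=1024
Step 2: Unsat when all 9 false: 2^1=2
Step 3: Sat=1024-2=1022

1022


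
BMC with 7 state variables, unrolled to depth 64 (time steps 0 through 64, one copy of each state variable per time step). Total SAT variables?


BMC unrolls to depth k, creating one copy of each state var for steps 0..k.
Step count = 64 + 1 = 65 (steps 0 through 64)
Vars per step = 7
Total = 7 * 65 = 455

455


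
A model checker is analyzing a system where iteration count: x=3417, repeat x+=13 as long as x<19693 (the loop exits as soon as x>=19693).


Step 1: x goes from 3417 toward 19693 by 13; the body runs while x<19693, so iterations = ceil((bound-start)/step)
Step 2: Distance=16276
Step 3: ceil(16276/13)=1252

1252


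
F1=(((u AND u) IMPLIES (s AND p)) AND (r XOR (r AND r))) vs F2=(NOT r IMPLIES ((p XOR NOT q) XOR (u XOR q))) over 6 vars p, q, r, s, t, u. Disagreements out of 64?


F1 = (((u AND u) IMPLIES (s AND p)) AND (r XOR (r AND r)))
F2 = (NOT r IMPLIES ((p XOR NOT q) XOR (u XOR q)))
Evaluate both on each of 64 rows (bits = p,q,r,s,t,u):
  row 0 [000000]: F1=0 F2=1 (differ) -> 1
  row 1 [000001]: F1=0 F2=0 -> 0
  row 2 [000010]: F1=0 F2=1 (differ) -> 1
  row 3 [000011]: F1=0 F2=0 -> 0
  row 4 [000100]: F1=0 F2=1 (differ) -> 1
  (every remaining row is evaluated the same way; all 64 results are listed next)
Full result column, 8 rows per line (p,q,r fixed per line; s,t,u runs 000..111 left to right):
  rows 0-7 [p,q,r=000]: 10101010  (ones: 4)
  rows 8-15 [p,q,r=001]: 11111111  (ones: 8)
  rows 16-23 [p,q,r=010]: 10101010  (ones: 4)
  rows 24-31 [p,q,r=011]: 11111111  (ones: 8)
  rows 32-39 [p,q,r=100]: 01010101  (ones: 4)
  rows 40-47 [p,q,r=101]: 11111111  (ones: 8)
  rows 48-55 [p,q,r=110]: 01010101  (ones: 4)
  rows 56-63 [p,q,r=111]: 11111111  (ones: 8)
Disagreements = 4+8+4+8+4+8+4+8 = 48

48


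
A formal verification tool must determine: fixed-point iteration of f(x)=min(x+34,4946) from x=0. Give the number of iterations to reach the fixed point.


Step 1: x=0, cap=4946, increment=34
Step 2: x grows by 34 each step until capped at 4946; fixed point is x=4946
Step 3: iterations = ceil(4946/34) = 146

146


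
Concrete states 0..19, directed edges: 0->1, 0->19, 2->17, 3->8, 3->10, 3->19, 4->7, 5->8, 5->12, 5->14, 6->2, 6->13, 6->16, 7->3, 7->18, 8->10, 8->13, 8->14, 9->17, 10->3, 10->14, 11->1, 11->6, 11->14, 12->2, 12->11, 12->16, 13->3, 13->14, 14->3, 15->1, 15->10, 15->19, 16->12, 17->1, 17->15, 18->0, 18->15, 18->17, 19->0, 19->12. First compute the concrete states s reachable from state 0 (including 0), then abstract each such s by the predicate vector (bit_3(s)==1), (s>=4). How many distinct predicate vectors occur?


BFS from 0:
Concrete reachable: {0, 1, 2, 3, 6, 8, 10, 11, 12, 13, 14, 15, 16, 17, 19}
Abstract via predicates (bit_3(s)==1), (s>=4):
  (0,0) <- {0, 1, 2, 3}
  (0,1) <- {6, 16, 17, 19}
  (1,1) <- {8, 10, 11, 12, 13, 14, 15}
Distinct abstract states = 3

3


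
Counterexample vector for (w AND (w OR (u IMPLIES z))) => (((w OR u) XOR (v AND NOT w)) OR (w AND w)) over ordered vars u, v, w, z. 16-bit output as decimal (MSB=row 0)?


F1 = (w AND (w OR (u IMPLIES z)))
F2 = (((w OR u) XOR (v AND NOT w)) OR (w AND w))
Counterexample to F1=>F2 is where F1=1 and F2=0.
Evaluate each row (bits = u,v,w,z, MSB first):
  row 0 [0000]: F1=0 F2=0 -> F1&~F2 -> 0
  row 1 [0001]: F1=0 F2=0 -> F1&~F2 -> 0
  row 2 [0010]: F1=1 F2=1 -> F1&~F2 -> 0
  row 3 [0011]: F1=1 F2=1 -> F1&~F2 -> 0
  row 4 [0100]: F1=0 F2=1 -> F1&~F2 -> 0
  row 5 [0101]: F1=0 F2=1 -> F1&~F2 -> 0
  row 6 [0110]: F1=1 F2=1 -> F1&~F2 -> 0
  row 7 [0111]: F1=1 F2=1 -> F1&~F2 -> 0
  row 8 [1000]: F1=0 F2=1 -> F1&~F2 -> 0
  row 9 [1001]: F1=0 F2=1 -> F1&~F2 -> 0
  row 10 [1010]: F1=1 F2=1 -> F1&~F2 -> 0
  row 11 [1011]: F1=1 F2=1 -> F1&~F2 -> 0
  row 12 [1100]: F1=0 F2=0 -> F1&~F2 -> 0
  row 13 [1101]: F1=0 F2=0 -> F1&~F2 -> 0
  row 14 [1110]: F1=1 F2=1 -> F1&~F2 -> 0
  row 15 [1111]: F1=1 F2=1 -> F1&~F2 -> 0
Full result column, 4 rows per line (u,v fixed per line; w,z runs 00..11 left to right):
  rows 0-3 [u,v=00]: 0000  = hex 0
  rows 4-7 [u,v=01]: 0000  = hex 0
  rows 8-11 [u,v=10]: 0000  = hex 0
  rows 12-15 [u,v=11]: 0000  = hex 0
Counterexample vector (row 0 .. row 15) = 0000000000000000
Output column grouped in 4s = 0000 0000 0000 0000 = 0x0000
Convert to decimal digit by digit (value = value*16 + digit):
  0 -> 0
  0*16 + 0 = 0
  0*16 + 0 = 0
  0*16 + 0 = 0
Decimal = 0

0


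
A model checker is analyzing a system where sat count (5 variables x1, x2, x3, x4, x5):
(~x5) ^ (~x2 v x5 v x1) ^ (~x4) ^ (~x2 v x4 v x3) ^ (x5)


CNF with 5 clauses over 5 vars (32 assignments).
An assignment satisfies CNF iff every clause has >=1 true literal.
Check each row (bits = x1,x2,x3,x4,x5; clause T/F shown):
  row 0 [00000]: clauses=TTTTF -> 0
  row 1 [00001]: clauses=FTTTT -> 0
  row 2 [00010]: clauses=TTFTF -> 0
  row 3 [00011]: clauses=FTFTT -> 0
  row 4 [00100]: clauses=TTTTF -> 0
  row 5 [00101]: clauses=FTTTT -> 0
  row 6 [00110]: clauses=TTFTF -> 0
  row 7 [00111]: clauses=FTFTT -> 0
  row 8 [01000]: clauses=TFTFF -> 0
  row 9 [01001]: clauses=FTTFT -> 0
  row 10 [01010]: clauses=TFFTF -> 0
  row 11 [01011]: clauses=FTFTT -> 0
  row 12 [01100]: clauses=TFTTF -> 0
  row 13 [01101]: clauses=FTTTT -> 0
  row 14 [01110]: clauses=TFFTF -> 0
  row 15 [01111]: clauses=FTFTT -> 0
  row 16 [10000]: clauses=TTTTF -> 0
  row 17 [10001]: clauses=FTTTT -> 0
  row 18 [10010]: clauses=TTFTF -> 0
  row 19 [10011]: clauses=FTFTT -> 0
  row 20 [10100]: clauses=TTTTF -> 0
  row 21 [10101]: clauses=FTTTT -> 0
  row 22 [10110]: clauses=TTFTF -> 0
  row 23 [10111]: clauses=FTFTT -> 0
  row 24 [11000]: clauses=TTTFF -> 0
  row 25 [11001]: clauses=FTTFT -> 0
  row 26 [11010]: clauses=TTFTF -> 0
  row 27 [11011]: clauses=FTFTT -> 0
  row 28 [11100]: clauses=TTTTF -> 0
  row 29 [11101]: clauses=FTTTT -> 0
  row 30 [11110]: clauses=TTFTF -> 0
  row 31 [11111]: clauses=FTFTT -> 0
Full result column, 8 rows per line (x1,x2 fixed per line; x3,x4,x5 runs 000..111 left to right):
  rows 0-7 [x1,x2=00]: 00000000  (ones: 0)
  rows 8-15 [x1,x2=01]: 00000000  (ones: 0)
  rows 16-23 [x1,x2=10]: 00000000  (ones: 0)
  rows 24-31 [x1,x2=11]: 00000000  (ones: 0)
Satisfying assignments = 0+0+0+0 = 0

0


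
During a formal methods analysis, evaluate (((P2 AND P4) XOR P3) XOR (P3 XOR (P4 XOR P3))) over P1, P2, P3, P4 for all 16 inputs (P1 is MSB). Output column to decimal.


Formula: (((P2 AND P4) XOR P3) XOR (P3 XOR (P4 XOR P3))) over P1, P2, P3, P4 (16 rows)
Evaluate each row (bits = P1,P2,P3,P4, MSB first):
  row 0 [0000]: (((0 AND 0) XOR 0) XOR (0 XOR (0 XOR 0))) -> 0
  row 1 [0001]: (((0 AND 1) XOR 0) XOR (0 XOR (1 XOR 0))) -> 1
  row 2 [0010]: (((0 AND 0) XOR 1) XOR (1 XOR (0 XOR 1))) -> 1
  row 3 [0011]: (((0 AND 1) XOR 1) XOR (1 XOR (1 XOR 1))) -> 0
  row 4 [0100]: (((1 AND 0) XOR 0) XOR (0 XOR (0 XOR 0))) -> 0
  row 5 [0101]: (((1 AND 1) XOR 0) XOR (0 XOR (1 XOR 0))) -> 0
  row 6 [0110]: (((1 AND 0) XOR 1) XOR (1 XOR (0 XOR 1))) -> 1
  row 7 [0111]: (((1 AND 1) XOR 1) XOR (1 XOR (1 XOR 1))) -> 1
  row 8 [1000]: (((0 AND 0) XOR 0) XOR (0 XOR (0 XOR 0))) -> 0
  row 9 [1001]: (((0 AND 1) XOR 0) XOR (0 XOR (1 XOR 0))) -> 1
  row 10 [1010]: (((0 AND 0) XOR 1) XOR (1 XOR (0 XOR 1))) -> 1
  row 11 [1011]: (((0 AND 1) XOR 1) XOR (1 XOR (1 XOR 1))) -> 0
  row 12 [1100]: (((1 AND 0) XOR 0) XOR (0 XOR (0 XOR 0))) -> 0
  row 13 [1101]: (((1 AND 1) XOR 0) XOR (0 XOR (1 XOR 0))) -> 0
  row 14 [1110]: (((1 AND 0) XOR 1) XOR (1 XOR (0 XOR 1))) -> 1
  row 15 [1111]: (((1 AND 1) XOR 1) XOR (1 XOR (1 XOR 1))) -> 1
Full result column, 4 rows per line (P1,P2 fixed per line; P3,P4 runs 00..11 left to right):
  rows 0-3 [P1,P2=00]: 0110  = hex 6
  rows 4-7 [P1,P2=01]: 0011  = hex 3
  rows 8-11 [P1,P2=10]: 0110  = hex 6
  rows 12-15 [P1,P2=11]: 0011  = hex 3
Output column (row 0 .. row 15) = 0110001101100011
Output column grouped in 4s = 0110 0011 0110 0011 = 0x6363
Convert to decimal digit by digit (value = value*16 + digit):
  6 -> 6
  6*16 + 3 = 99
  99*16 + 6 = 1590
  1590*16 + 3 = 25443
Decimal = 25443

25443


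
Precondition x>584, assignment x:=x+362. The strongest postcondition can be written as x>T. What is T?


Formula: sp(P, x:=E) = exists old_x. (x = E[old_x/x]) AND P[old_x/x] (old_x is the value of x before the assignment; eliminate old_x by solving x = E[old_x/x] for old_x)
Step 1: Precondition P: x>584, i.e. old_x > 584
Step 2: Assignment gives x = old_x + 362, so old_x = x - 362
Step 3: Substitute into P: x - 362 > 584
Step 4: Simplify: x > 584+362 = 946

946


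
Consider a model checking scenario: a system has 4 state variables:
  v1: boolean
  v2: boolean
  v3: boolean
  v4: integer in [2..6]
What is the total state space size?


State space = product of domain sizes of all variables.
Domain sizes:
  v1 (boolean): 2
  v2 (boolean): 2
  v3 (boolean): 2
  v4 (integer in [2..6]): 5
Product = 2 * 2 * 2 * 5 = 40

40


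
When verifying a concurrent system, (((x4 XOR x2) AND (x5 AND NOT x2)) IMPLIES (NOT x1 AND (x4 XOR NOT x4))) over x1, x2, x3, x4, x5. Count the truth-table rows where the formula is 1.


Formula: (((x4 XOR x2) AND (x5 AND NOT x2)) IMPLIES (NOT x1 AND (x4 XOR NOT x4))) over 5 vars (32 rows)
Evaluate each row (x1, x2, x3, x4, x5 as bits, MSB first):
  row 0 [00000]: (((0 XOR 0) AND (0 AND NOT 0)) IMPLIES (NOT 0 AND (0 XOR NOT 0))) -> 1
  row 1 [00001]: (((0 XOR 0) AND (1 AND NOT 0)) IMPLIES (NOT 0 AND (0 XOR NOT 0))) -> 1
  row 2 [00010]: (((1 XOR 0) AND (0 AND NOT 0)) IMPLIES (NOT 0 AND (1 XOR NOT 1))) -> 1
  row 3 [00011]: (((1 XOR 0) AND (1 AND NOT 0)) IMPLIES (NOT 0 AND (1 XOR NOT 1))) -> 1
  row 4 [00100]: (((0 XOR 0) AND (0 AND NOT 0)) IMPLIES (NOT 0 AND (0 XOR NOT 0))) -> 1
  row 5 [00101]: (((0 XOR 0) AND (1 AND NOT 0)) IMPLIES (NOT 0 AND (0 XOR NOT 0))) -> 1
  row 6 [00110]: (((1 XOR 0) AND (0 AND NOT 0)) IMPLIES (NOT 0 AND (1 XOR NOT 1))) -> 1
  row 7 [00111]: (((1 XOR 0) AND (1 AND NOT 0)) IMPLIES (NOT 0 AND (1 XOR NOT 1))) -> 1
  row 8 [01000]: (((0 XOR 1) AND (0 AND NOT 1)) IMPLIES (NOT 0 AND (0 XOR NOT 0))) -> 1
  row 9 [01001]: (((0 XOR 1) AND (1 AND NOT 1)) IMPLIES (NOT 0 AND (0 XOR NOT 0))) -> 1
  row 10 [01010]: (((1 XOR 1) AND (0 AND NOT 1)) IMPLIES (NOT 0 AND (1 XOR NOT 1))) -> 1
  row 11 [01011]: (((1 XOR 1) AND (1 AND NOT 1)) IMPLIES (NOT 0 AND (1 XOR NOT 1))) -> 1
  row 12 [01100]: (((0 XOR 1) AND (0 AND NOT 1)) IMPLIES (NOT 0 AND (0 XOR NOT 0))) -> 1
  row 13 [01101]: (((0 XOR 1) AND (1 AND NOT 1)) IMPLIES (NOT 0 AND (0 XOR NOT 0))) -> 1
  row 14 [01110]: (((1 XOR 1) AND (0 AND NOT 1)) IMPLIES (NOT 0 AND (1 XOR NOT 1))) -> 1
  row 15 [01111]: (((1 XOR 1) AND (1 AND NOT 1)) IMPLIES (NOT 0 AND (1 XOR NOT 1))) -> 1
  row 16 [10000]: (((0 XOR 0) AND (0 AND NOT 0)) IMPLIES (NOT 1 AND (0 XOR NOT 0))) -> 1
  row 17 [10001]: (((0 XOR 0) AND (1 AND NOT 0)) IMPLIES (NOT 1 AND (0 XOR NOT 0))) -> 1
  row 18 [10010]: (((1 XOR 0) AND (0 AND NOT 0)) IMPLIES (NOT 1 AND (1 XOR NOT 1))) -> 1
  row 19 [10011]: (((1 XOR 0) AND (1 AND NOT 0)) IMPLIES (NOT 1 AND (1 XOR NOT 1))) -> 0
  row 20 [10100]: (((0 XOR 0) AND (0 AND NOT 0)) IMPLIES (NOT 1 AND (0 XOR NOT 0))) -> 1
  row 21 [10101]: (((0 XOR 0) AND (1 AND NOT 0)) IMPLIES (NOT 1 AND (0 XOR NOT 0))) -> 1
  row 22 [10110]: (((1 XOR 0) AND (0 AND NOT 0)) IMPLIES (NOT 1 AND (1 XOR NOT 1))) -> 1
  row 23 [10111]: (((1 XOR 0) AND (1 AND NOT 0)) IMPLIES (NOT 1 AND (1 XOR NOT 1))) -> 0
  row 24 [11000]: (((0 XOR 1) AND (0 AND NOT 1)) IMPLIES (NOT 1 AND (0 XOR NOT 0))) -> 1
  row 25 [11001]: (((0 XOR 1) AND (1 AND NOT 1)) IMPLIES (NOT 1 AND (0 XOR NOT 0))) -> 1
  row 26 [11010]: (((1 XOR 1) AND (0 AND NOT 1)) IMPLIES (NOT 1 AND (1 XOR NOT 1))) -> 1
  row 27 [11011]: (((1 XOR 1) AND (1 AND NOT 1)) IMPLIES (NOT 1 AND (1 XOR NOT 1))) -> 1
  row 28 [11100]: (((0 XOR 1) AND (0 AND NOT 1)) IMPLIES (NOT 1 AND (0 XOR NOT 0))) -> 1
  row 29 [11101]: (((0 XOR 1) AND (1 AND NOT 1)) IMPLIES (NOT 1 AND (0 XOR NOT 0))) -> 1
  row 30 [11110]: (((1 XOR 1) AND (0 AND NOT 1)) IMPLIES (NOT 1 AND (1 XOR NOT 1))) -> 1
  row 31 [11111]: (((1 XOR 1) AND (1 AND NOT 1)) IMPLIES (NOT 1 AND (1 XOR NOT 1))) -> 1
Full result column, 8 rows per line (x1,x2 fixed per line; x3,x4,x5 runs 000..111 left to right):
  rows 0-7 [x1,x2=00]: 11111111  (ones: 8)
  rows 8-15 [x1,x2=01]: 11111111  (ones: 8)
  rows 16-23 [x1,x2=10]: 11101110  (ones: 6)
  rows 24-31 [x1,x2=11]: 11111111  (ones: 8)
Count of 1-rows = 8+8+6+8 = 30

30


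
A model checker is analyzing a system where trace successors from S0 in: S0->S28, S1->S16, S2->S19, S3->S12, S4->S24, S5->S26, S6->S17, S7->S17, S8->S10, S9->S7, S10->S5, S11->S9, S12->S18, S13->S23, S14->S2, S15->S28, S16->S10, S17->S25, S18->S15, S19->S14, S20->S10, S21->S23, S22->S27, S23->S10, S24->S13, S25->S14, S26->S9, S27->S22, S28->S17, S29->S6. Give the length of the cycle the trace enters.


Trace from S0 until a state repeats:
  S0 -> S28 -> S17 -> S25 -> S14 -> S2 -> S19 -> S14
S14 first seen at step 4, revisited at step 7.
Cycle length = 7 - 4 = 3

3


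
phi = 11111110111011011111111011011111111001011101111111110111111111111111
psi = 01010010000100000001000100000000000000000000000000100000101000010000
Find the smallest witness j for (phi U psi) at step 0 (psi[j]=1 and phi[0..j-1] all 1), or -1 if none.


(phi U psi) at 0: need smallest j with psi[j]=1 and phi[i]=1 for all i in [0,j).
Scan from step 0:
  step 0: phi=1, psi=0 -> continue
  step 1: psi=1 and phi held for [0,1) -> witness found
Witness step = 1

1


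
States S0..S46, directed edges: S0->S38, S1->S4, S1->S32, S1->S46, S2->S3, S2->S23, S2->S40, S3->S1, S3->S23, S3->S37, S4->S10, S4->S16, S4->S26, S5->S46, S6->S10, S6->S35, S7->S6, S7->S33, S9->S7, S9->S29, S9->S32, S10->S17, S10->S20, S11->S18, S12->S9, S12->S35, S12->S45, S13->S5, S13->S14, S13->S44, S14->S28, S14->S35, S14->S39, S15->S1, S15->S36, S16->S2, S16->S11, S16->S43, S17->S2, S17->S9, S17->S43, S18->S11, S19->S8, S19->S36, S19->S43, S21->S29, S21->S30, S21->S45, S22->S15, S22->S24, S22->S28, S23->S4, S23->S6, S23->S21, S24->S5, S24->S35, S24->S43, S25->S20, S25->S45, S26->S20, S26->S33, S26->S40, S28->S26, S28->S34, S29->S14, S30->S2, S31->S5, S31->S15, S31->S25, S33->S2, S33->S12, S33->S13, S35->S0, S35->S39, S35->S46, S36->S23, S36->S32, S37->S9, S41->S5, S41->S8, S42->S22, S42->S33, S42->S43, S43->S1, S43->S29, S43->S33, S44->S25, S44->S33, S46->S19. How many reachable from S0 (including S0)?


BFS from S0:
  layer 0: {S0}
  layer 1: {S38}
Reachable set: {S0, S38}
Count = 2

2


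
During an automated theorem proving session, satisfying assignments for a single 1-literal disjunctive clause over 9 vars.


Step 1: Total=2^9=512
Step 2: Unsat when all 1 false: 2^8=256
Step 3: Sat=512-256=256

256


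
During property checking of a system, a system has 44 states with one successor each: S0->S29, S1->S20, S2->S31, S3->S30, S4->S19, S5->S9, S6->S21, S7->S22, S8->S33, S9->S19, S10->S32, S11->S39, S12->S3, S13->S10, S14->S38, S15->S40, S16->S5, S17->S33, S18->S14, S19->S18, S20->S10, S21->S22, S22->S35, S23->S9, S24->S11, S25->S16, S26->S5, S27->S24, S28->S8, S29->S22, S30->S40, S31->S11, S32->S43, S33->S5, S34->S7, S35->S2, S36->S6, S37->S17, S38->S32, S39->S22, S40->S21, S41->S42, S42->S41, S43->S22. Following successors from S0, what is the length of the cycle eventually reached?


Trace from S0 until a state repeats:
  S0 -> S29 -> S22 -> S35 -> S2 -> S31 -> S11 -> S39 -> S22
S22 first seen at step 2, revisited at step 8.
Cycle length = 8 - 2 = 6

6


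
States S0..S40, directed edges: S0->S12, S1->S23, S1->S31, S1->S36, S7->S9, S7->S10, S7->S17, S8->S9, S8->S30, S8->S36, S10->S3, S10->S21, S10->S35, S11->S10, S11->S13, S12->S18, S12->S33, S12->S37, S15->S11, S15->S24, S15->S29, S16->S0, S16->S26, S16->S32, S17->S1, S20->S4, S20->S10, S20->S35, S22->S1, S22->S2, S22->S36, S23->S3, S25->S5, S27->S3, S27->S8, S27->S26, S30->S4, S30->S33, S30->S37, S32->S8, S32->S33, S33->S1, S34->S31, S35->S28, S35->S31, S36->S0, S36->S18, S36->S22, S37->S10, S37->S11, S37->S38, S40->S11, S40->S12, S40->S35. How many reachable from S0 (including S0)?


BFS from S0:
  layer 0: {S0}
  layer 1: {S12}
  layer 2: {S18, S33, S37}
  layer 3: {S1, S10, S11, S38}
  layer 4: {S3, S13, S21, S23, S31, S35, S36}
  layer 5: {S22, S28}
  layer 6: {S2}
Reachable set: {S0, S1, S2, S3, S10, S11, S12, S13, S18, S21, S22, S23, S28, S31, S33, S35, S36, S37, S38}
Count = 19

19


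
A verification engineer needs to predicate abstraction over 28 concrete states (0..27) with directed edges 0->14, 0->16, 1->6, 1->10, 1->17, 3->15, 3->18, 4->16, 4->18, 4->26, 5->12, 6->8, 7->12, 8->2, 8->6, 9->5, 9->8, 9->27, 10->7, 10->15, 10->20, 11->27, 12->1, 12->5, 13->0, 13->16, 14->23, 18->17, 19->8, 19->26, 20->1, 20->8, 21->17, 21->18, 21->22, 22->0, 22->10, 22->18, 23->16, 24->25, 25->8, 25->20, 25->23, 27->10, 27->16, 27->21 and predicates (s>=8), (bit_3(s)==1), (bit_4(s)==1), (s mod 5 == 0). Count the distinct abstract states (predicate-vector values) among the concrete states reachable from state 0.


BFS from 0:
Concrete reachable: {0, 14, 16, 23}
Abstract via predicates (s>=8), (bit_3(s)==1), (bit_4(s)==1), (s mod 5 == 0):
  (0,0,0,1) <- {0}
  (1,0,1,0) <- {16, 23}
  (1,1,0,0) <- {14}
Distinct abstract states = 3

3


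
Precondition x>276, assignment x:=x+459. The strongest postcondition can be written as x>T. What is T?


Formula: sp(P, x:=E) = exists old_x. (x = E[old_x/x]) AND P[old_x/x] (old_x is the value of x before the assignment; eliminate old_x by solving x = E[old_x/x] for old_x)
Step 1: Precondition P: x>276, i.e. old_x > 276
Step 2: Assignment gives x = old_x + 459, so old_x = x - 459
Step 3: Substitute into P: x - 459 > 276
Step 4: Simplify: x > 276+459 = 735

735


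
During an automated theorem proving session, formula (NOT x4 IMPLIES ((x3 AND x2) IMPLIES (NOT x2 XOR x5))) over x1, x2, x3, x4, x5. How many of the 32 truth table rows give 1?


Formula: (NOT x4 IMPLIES ((x3 AND x2) IMPLIES (NOT x2 XOR x5))) over 5 vars (32 rows)
Evaluate each row (x1, x2, x3, x4, x5 as bits, MSB first):
  row 0 [00000]: (NOT 0 IMPLIES ((0 AND 0) IMPLIES (NOT 0 XOR 0))) -> 1
  row 1 [00001]: (NOT 0 IMPLIES ((0 AND 0) IMPLIES (NOT 0 XOR 1))) -> 1
  row 2 [00010]: (NOT 1 IMPLIES ((0 AND 0) IMPLIES (NOT 0 XOR 0))) -> 1
  row 3 [00011]: (NOT 1 IMPLIES ((0 AND 0) IMPLIES (NOT 0 XOR 1))) -> 1
  row 4 [00100]: (NOT 0 IMPLIES ((1 AND 0) IMPLIES (NOT 0 XOR 0))) -> 1
  row 5 [00101]: (NOT 0 IMPLIES ((1 AND 0) IMPLIES (NOT 0 XOR 1))) -> 1
  row 6 [00110]: (NOT 1 IMPLIES ((1 AND 0) IMPLIES (NOT 0 XOR 0))) -> 1
  row 7 [00111]: (NOT 1 IMPLIES ((1 AND 0) IMPLIES (NOT 0 XOR 1))) -> 1
  row 8 [01000]: (NOT 0 IMPLIES ((0 AND 1) IMPLIES (NOT 1 XOR 0))) -> 1
  row 9 [01001]: (NOT 0 IMPLIES ((0 AND 1) IMPLIES (NOT 1 XOR 1))) -> 1
  row 10 [01010]: (NOT 1 IMPLIES ((0 AND 1) IMPLIES (NOT 1 XOR 0))) -> 1
  row 11 [01011]: (NOT 1 IMPLIES ((0 AND 1) IMPLIES (NOT 1 XOR 1))) -> 1
  row 12 [01100]: (NOT 0 IMPLIES ((1 AND 1) IMPLIES (NOT 1 XOR 0))) -> 0
  row 13 [01101]: (NOT 0 IMPLIES ((1 AND 1) IMPLIES (NOT 1 XOR 1))) -> 1
  row 14 [01110]: (NOT 1 IMPLIES ((1 AND 1) IMPLIES (NOT 1 XOR 0))) -> 1
  row 15 [01111]: (NOT 1 IMPLIES ((1 AND 1) IMPLIES (NOT 1 XOR 1))) -> 1
  row 16 [10000]: (NOT 0 IMPLIES ((0 AND 0) IMPLIES (NOT 0 XOR 0))) -> 1
  row 17 [10001]: (NOT 0 IMPLIES ((0 AND 0) IMPLIES (NOT 0 XOR 1))) -> 1
  row 18 [10010]: (NOT 1 IMPLIES ((0 AND 0) IMPLIES (NOT 0 XOR 0))) -> 1
  row 19 [10011]: (NOT 1 IMPLIES ((0 AND 0) IMPLIES (NOT 0 XOR 1))) -> 1
  row 20 [10100]: (NOT 0 IMPLIES ((1 AND 0) IMPLIES (NOT 0 XOR 0))) -> 1
  row 21 [10101]: (NOT 0 IMPLIES ((1 AND 0) IMPLIES (NOT 0 XOR 1))) -> 1
  row 22 [10110]: (NOT 1 IMPLIES ((1 AND 0) IMPLIES (NOT 0 XOR 0))) -> 1
  row 23 [10111]: (NOT 1 IMPLIES ((1 AND 0) IMPLIES (NOT 0 XOR 1))) -> 1
  row 24 [11000]: (NOT 0 IMPLIES ((0 AND 1) IMPLIES (NOT 1 XOR 0))) -> 1
  row 25 [11001]: (NOT 0 IMPLIES ((0 AND 1) IMPLIES (NOT 1 XOR 1))) -> 1
  row 26 [11010]: (NOT 1 IMPLIES ((0 AND 1) IMPLIES (NOT 1 XOR 0))) -> 1
  row 27 [11011]: (NOT 1 IMPLIES ((0 AND 1) IMPLIES (NOT 1 XOR 1))) -> 1
  row 28 [11100]: (NOT 0 IMPLIES ((1 AND 1) IMPLIES (NOT 1 XOR 0))) -> 0
  row 29 [11101]: (NOT 0 IMPLIES ((1 AND 1) IMPLIES (NOT 1 XOR 1))) -> 1
  row 30 [11110]: (NOT 1 IMPLIES ((1 AND 1) IMPLIES (NOT 1 XOR 0))) -> 1
  row 31 [11111]: (NOT 1 IMPLIES ((1 AND 1) IMPLIES (NOT 1 XOR 1))) -> 1
Full result column, 8 rows per line (x1,x2 fixed per line; x3,x4,x5 runs 000..111 left to right):
  rows 0-7 [x1,x2=00]: 11111111  (ones: 8)
  rows 8-15 [x1,x2=01]: 11110111  (ones: 7)
  rows 16-23 [x1,x2=10]: 11111111  (ones: 8)
  rows 24-31 [x1,x2=11]: 11110111  (ones: 7)
Count of 1-rows = 8+7+8+7 = 30

30


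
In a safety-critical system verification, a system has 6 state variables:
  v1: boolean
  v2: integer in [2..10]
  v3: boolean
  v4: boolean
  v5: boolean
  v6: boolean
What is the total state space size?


State space = product of domain sizes of all variables.
Domain sizes:
  v1 (boolean): 2
  v2 (integer in [2..10]): 9
  v3 (boolean): 2
  v4 (boolean): 2
  v5 (boolean): 2
  v6 (boolean): 2
Product = 2 * 9 * 2 * 2 * 2 * 2 = 288

288


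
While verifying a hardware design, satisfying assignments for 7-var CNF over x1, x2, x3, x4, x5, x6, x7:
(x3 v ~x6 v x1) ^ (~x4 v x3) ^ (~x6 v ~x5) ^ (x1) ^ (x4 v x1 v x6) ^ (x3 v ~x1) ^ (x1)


CNF with 7 clauses over 7 vars (128 assignments).
An assignment satisfies CNF iff every clause has >=1 true literal.
Check each row (bits = x1,x2,x3,x4,x5,x6,x7; clause T/F shown):
  row 0 [0000000]: clauses=TTTFFTF -> 0
  row 1 [0000001]: clauses=TTTFFTF -> 0
  row 2 [0000010]: clauses=FTTFTTF -> 0
  row 3 [0000011]: clauses=FTTFTTF -> 0
  row 4 [0000100]: clauses=TTTFFTF -> 0
  (every remaining row is evaluated the same way; all 128 results are listed next)
Full result column, 8 rows per line (x1,x2,x3,x4 fixed per line; x5,x6,x7 runs 000..111 left to right):
  rows 0-7 [x1,x2,x3,x4=0000]: 00000000  (ones: 0)
  rows 8-15 [x1,x2,x3,x4=0001]: 00000000  (ones: 0)
  rows 16-23 [x1,x2,x3,x4=0010]: 00000000  (ones: 0)
  rows 24-31 [x1,x2,x3,x4=0011]: 00000000  (ones: 0)
  rows 32-39 [x1,x2,x3,x4=0100]: 00000000  (ones: 0)
  rows 40-47 [x1,x2,x3,x4=0101]: 00000000  (ones: 0)
  rows 48-55 [x1,x2,x3,x4=0110]: 00000000  (ones: 0)
  rows 56-63 [x1,x2,x3,x4=0111]: 00000000  (ones: 0)
  rows 64-71 [x1,x2,x3,x4=1000]: 00000000  (ones: 0)
  rows 72-79 [x1,x2,x3,x4=1001]: 00000000  (ones: 0)
  rows 80-87 [x1,x2,x3,x4=1010]: 11111100  (ones: 6)
  rows 88-95 [x1,x2,x3,x4=1011]: 11111100  (ones: 6)
  rows 96-103 [x1,x2,x3,x4=1100]: 00000000  (ones: 0)
  rows 104-111 [x1,x2,x3,x4=1101]: 00000000  (ones: 0)
  rows 112-119 [x1,x2,x3,x4=1110]: 11111100  (ones: 6)
  rows 120-127 [x1,x2,x3,x4=1111]: 11111100  (ones: 6)
Satisfying assignments = 0+0+0+0+0+0+0+0+0+0+6+6+0+0+6+6 = 24

24


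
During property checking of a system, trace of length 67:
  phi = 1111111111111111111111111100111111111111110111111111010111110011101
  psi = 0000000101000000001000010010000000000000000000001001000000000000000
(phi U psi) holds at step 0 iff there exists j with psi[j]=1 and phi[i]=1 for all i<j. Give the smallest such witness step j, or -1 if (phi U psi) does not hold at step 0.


(phi U psi) at 0: need smallest j with psi[j]=1 and phi[i]=1 for all i in [0,j).
Scan from step 0:
  step 0: phi=1, psi=0 -> continue
  step 1: phi=1, psi=0 -> continue
  step 2: phi=1, psi=0 -> continue
  step 3: phi=1, psi=0 -> continue
  step 7: psi=1 and phi held for [0,7) -> witness found
Witness step = 7

7


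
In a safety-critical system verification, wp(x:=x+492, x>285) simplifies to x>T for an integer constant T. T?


Formula: wp(x:=E, P) = P[E/x] (substitute E for x in postcondition)
Step 1: Postcondition: x>285
Step 2: Substitute x+492 for x: x+492>285
Step 3: Solve for x: x > 285-492 = -207

-207


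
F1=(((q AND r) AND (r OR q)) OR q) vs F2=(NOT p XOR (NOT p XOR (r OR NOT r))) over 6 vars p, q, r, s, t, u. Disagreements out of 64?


F1 = (((q AND r) AND (r OR q)) OR q)
F2 = (NOT p XOR (NOT p XOR (r OR NOT r)))
Evaluate both on each of 64 rows (bits = p,q,r,s,t,u):
  row 0 [000000]: F1=0 F2=1 (differ) -> 1
  row 1 [000001]: F1=0 F2=1 (differ) -> 1
  row 2 [000010]: F1=0 F2=1 (differ) -> 1
  row 3 [000011]: F1=0 F2=1 (differ) -> 1
  row 4 [000100]: F1=0 F2=1 (differ) -> 1
  (every remaining row is evaluated the same way; all 64 results are listed next)
Full result column, 8 rows per line (p,q,r fixed per line; s,t,u runs 000..111 left to right):
  rows 0-7 [p,q,r=000]: 11111111  (ones: 8)
  rows 8-15 [p,q,r=001]: 11111111  (ones: 8)
  rows 16-23 [p,q,r=010]: 00000000  (ones: 0)
  rows 24-31 [p,q,r=011]: 00000000  (ones: 0)
  rows 32-39 [p,q,r=100]: 11111111  (ones: 8)
  rows 40-47 [p,q,r=101]: 11111111  (ones: 8)
  rows 48-55 [p,q,r=110]: 00000000  (ones: 0)
  rows 56-63 [p,q,r=111]: 00000000  (ones: 0)
Disagreements = 8+8+0+0+8+8+0+0 = 32

32


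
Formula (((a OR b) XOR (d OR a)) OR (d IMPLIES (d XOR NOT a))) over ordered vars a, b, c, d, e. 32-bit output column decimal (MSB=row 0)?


Formula: (((a OR b) XOR (d OR a)) OR (d IMPLIES (d XOR NOT a))) over a, b, c, d, e (32 rows)
Evaluate each row (bits = a,b,c,d,e, MSB first):
  row 0 [00000]: (((0 OR 0) XOR (0 OR 0)) OR (0 IMPLIES (0 XOR NOT 0))) -> 1
  row 1 [00001]: (((0 OR 0) XOR (0 OR 0)) OR (0 IMPLIES (0 XOR NOT 0))) -> 1
  row 2 [00010]: (((0 OR 0) XOR (1 OR 0)) OR (1 IMPLIES (1 XOR NOT 0))) -> 1
  row 3 [00011]: (((0 OR 0) XOR (1 OR 0)) OR (1 IMPLIES (1 XOR NOT 0))) -> 1
  row 4 [00100]: (((0 OR 0) XOR (0 OR 0)) OR (0 IMPLIES (0 XOR NOT 0))) -> 1
  row 5 [00101]: (((0 OR 0) XOR (0 OR 0)) OR (0 IMPLIES (0 XOR NOT 0))) -> 1
  row 6 [00110]: (((0 OR 0) XOR (1 OR 0)) OR (1 IMPLIES (1 XOR NOT 0))) -> 1
  row 7 [00111]: (((0 OR 0) XOR (1 OR 0)) OR (1 IMPLIES (1 XOR NOT 0))) -> 1
  row 8 [01000]: (((0 OR 1) XOR (0 OR 0)) OR (0 IMPLIES (0 XOR NOT 0))) -> 1
  row 9 [01001]: (((0 OR 1) XOR (0 OR 0)) OR (0 IMPLIES (0 XOR NOT 0))) -> 1
  row 10 [01010]: (((0 OR 1) XOR (1 OR 0)) OR (1 IMPLIES (1 XOR NOT 0))) -> 0
  row 11 [01011]: (((0 OR 1) XOR (1 OR 0)) OR (1 IMPLIES (1 XOR NOT 0))) -> 0
  row 12 [01100]: (((0 OR 1) XOR (0 OR 0)) OR (0 IMPLIES (0 XOR NOT 0))) -> 1
  row 13 [01101]: (((0 OR 1) XOR (0 OR 0)) OR (0 IMPLIES (0 XOR NOT 0))) -> 1
  row 14 [01110]: (((0 OR 1) XOR (1 OR 0)) OR (1 IMPLIES (1 XOR NOT 0))) -> 0
  row 15 [01111]: (((0 OR 1) XOR (1 OR 0)) OR (1 IMPLIES (1 XOR NOT 0))) -> 0
  row 16 [10000]: (((1 OR 0) XOR (0 OR 1)) OR (0 IMPLIES (0 XOR NOT 1))) -> 1
  row 17 [10001]: (((1 OR 0) XOR (0 OR 1)) OR (0 IMPLIES (0 XOR NOT 1))) -> 1
  row 18 [10010]: (((1 OR 0) XOR (1 OR 1)) OR (1 IMPLIES (1 XOR NOT 1))) -> 1
  row 19 [10011]: (((1 OR 0) XOR (1 OR 1)) OR (1 IMPLIES (1 XOR NOT 1))) -> 1
  row 20 [10100]: (((1 OR 0) XOR (0 OR 1)) OR (0 IMPLIES (0 XOR NOT 1))) -> 1
  row 21 [10101]: (((1 OR 0) XOR (0 OR 1)) OR (0 IMPLIES (0 XOR NOT 1))) -> 1
  row 22 [10110]: (((1 OR 0) XOR (1 OR 1)) OR (1 IMPLIES (1 XOR NOT 1))) -> 1
  row 23 [10111]: (((1 OR 0) XOR (1 OR 1)) OR (1 IMPLIES (1 XOR NOT 1))) -> 1
  row 24 [11000]: (((1 OR 1) XOR (0 OR 1)) OR (0 IMPLIES (0 XOR NOT 1))) -> 1
  row 25 [11001]: (((1 OR 1) XOR (0 OR 1)) OR (0 IMPLIES (0 XOR NOT 1))) -> 1
  row 26 [11010]: (((1 OR 1) XOR (1 OR 1)) OR (1 IMPLIES (1 XOR NOT 1))) -> 1
  row 27 [11011]: (((1 OR 1) XOR (1 OR 1)) OR (1 IMPLIES (1 XOR NOT 1))) -> 1
  row 28 [11100]: (((1 OR 1) XOR (0 OR 1)) OR (0 IMPLIES (0 XOR NOT 1))) -> 1
  row 29 [11101]: (((1 OR 1) XOR (0 OR 1)) OR (0 IMPLIES (0 XOR NOT 1))) -> 1
  row 30 [11110]: (((1 OR 1) XOR (1 OR 1)) OR (1 IMPLIES (1 XOR NOT 1))) -> 1
  row 31 [11111]: (((1 OR 1) XOR (1 OR 1)) OR (1 IMPLIES (1 XOR NOT 1))) -> 1
Full result column, 4 rows per line (a,b,c fixed per line; d,e runs 00..11 left to right):
  rows 0-3 [a,b,c=000]: 1111  = hex F
  rows 4-7 [a,b,c=001]: 1111  = hex F
  rows 8-11 [a,b,c=010]: 1100  = hex C
  rows 12-15 [a,b,c=011]: 1100  = hex C
  rows 16-19 [a,b,c=100]: 1111  = hex F
  rows 20-23 [a,b,c=101]: 1111  = hex F
  rows 24-27 [a,b,c=110]: 1111  = hex F
  rows 28-31 [a,b,c=111]: 1111  = hex F
Output column (row 0 .. row 31) = 11111111110011001111111111111111
Output column grouped in 4s = 1111 1111 1100 1100 1111 1111 1111 1111 = 0xFFCCFFFF
Convert to decimal digit by digit (value = value*16 + digit):
  F -> 15
  15*16 + 15 (F) = 255
  255*16 + 12 (C) = 4092
  4092*16 + 12 (C) = 65484
  65484*16 + 15 (F) = 1047759
  1047759*16 + 15 (F) = 16764159
  16764159*16 + 15 (F) = 268226559
  268226559*16 + 15 (F) = 4291624959
Decimal = 4291624959

4291624959


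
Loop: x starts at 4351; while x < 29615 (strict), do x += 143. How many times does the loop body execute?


Step 1: x goes from 4351 toward 29615 by 143; the body runs while x<29615, so iterations = ceil((bound-start)/step)
Step 2: Distance=25264
Step 3: ceil(25264/143)=177

177
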